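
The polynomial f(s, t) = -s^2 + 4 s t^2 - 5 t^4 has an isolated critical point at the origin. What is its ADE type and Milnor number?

The Hessian of f at 0 is [[-2, 0], [0, 0]] with rank 1, so corank 1. A Groebner basis of the Jacobian ideal J(f) in C{s,t} is {s^2, s*t, -s/2 + t^2}; counting standard monomials gives mu = 3. Corank 1: A-series; mu = 3 gives A_3.

Type A_3, Milnor number mu = 3.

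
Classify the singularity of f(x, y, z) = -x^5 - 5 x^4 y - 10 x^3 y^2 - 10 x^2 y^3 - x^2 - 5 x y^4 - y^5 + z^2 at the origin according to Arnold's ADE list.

The Hessian of f at 0 has rank 2. Corank 1: A-series; mu = 4 gives A_4.

A_4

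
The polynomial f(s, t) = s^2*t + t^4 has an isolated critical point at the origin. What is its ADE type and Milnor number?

Type D5, Milnor number mu = 5.

The Hessian of f at 0 has rank 0. Corank 2; j^3 = s^2*t has shape L^2 M (L != M), so D-series; mu = 5 gives D_5.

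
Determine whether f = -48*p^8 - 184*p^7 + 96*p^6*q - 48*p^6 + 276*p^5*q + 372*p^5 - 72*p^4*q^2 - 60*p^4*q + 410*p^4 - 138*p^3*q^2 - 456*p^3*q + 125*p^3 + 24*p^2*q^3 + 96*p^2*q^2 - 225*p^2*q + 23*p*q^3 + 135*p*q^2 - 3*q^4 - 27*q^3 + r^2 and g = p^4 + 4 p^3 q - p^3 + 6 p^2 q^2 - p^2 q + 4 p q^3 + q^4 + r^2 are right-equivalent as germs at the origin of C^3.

The Hessian of f at 0 is [[0, 0, 0], [0, 0, 0], [0, 0, 2]] with rank 1, so corank 2. A Groebner basis of the Jacobian ideal J(f) in C{p,q,r} is {-1171875*p^2/220226 + 703125*p*q/110113 + q^4 + 125*q^3/220226 - 421875*q^2/220226, p^3 + 549225*p^2/220226 - 329535*p*q/110113 - 238137*q^3/1101130 + 197721*q^2/220226, p^2*q + 610375*p^2/220226 - 366225*p*q/110113 - 1190197*q^3/3303390 + 219735*q^2/220226, 254375*p^2/110113 + p*q^2 - 305250*p*q/110113 - 991424*q^3/1651695 + 91575*q^2/110113, r}; counting standard monomials gives mu = 7. Corank 2; j^3 = (5*p - 3*q)^3 is a perfect cube, so E-series; the 4-jet and mu = 7 give E_7. The Hessian of g at 0 is [[0, 0, 0], [0, 0, 0], [0, 0, 2]] with rank 1, so corank 2. A Groebner basis of the Jacobian ideal J(g) in C{p,q,r} is {p*q^2, p*q/4 + q^3, p^2 + p*q, r}; counting standard monomials gives mu = 5. Corank 2; j^3 = -p^2*(p + q) has shape L^2 M (L != M), so D-series; mu = 5 gives D_5. f is E_7 but g is D_5, hence not right-equivalent.

No.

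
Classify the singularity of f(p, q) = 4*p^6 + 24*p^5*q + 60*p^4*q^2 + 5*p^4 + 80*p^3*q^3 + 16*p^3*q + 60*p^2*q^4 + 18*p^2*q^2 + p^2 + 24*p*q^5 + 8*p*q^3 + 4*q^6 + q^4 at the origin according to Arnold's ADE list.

The Hessian of f at 0 is [[2, 0], [0, 0]] with rank 1, so corank 1. A Groebner basis of the Jacobian ideal J(f) in C{p,q} is {q^3, p}; counting standard monomials gives mu = 3. Corank 1: A-series; mu = 3 gives A_3.

A_{3}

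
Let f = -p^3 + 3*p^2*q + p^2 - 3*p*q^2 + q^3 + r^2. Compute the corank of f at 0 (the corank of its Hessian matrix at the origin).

Hessian at 0 has rank 2.

1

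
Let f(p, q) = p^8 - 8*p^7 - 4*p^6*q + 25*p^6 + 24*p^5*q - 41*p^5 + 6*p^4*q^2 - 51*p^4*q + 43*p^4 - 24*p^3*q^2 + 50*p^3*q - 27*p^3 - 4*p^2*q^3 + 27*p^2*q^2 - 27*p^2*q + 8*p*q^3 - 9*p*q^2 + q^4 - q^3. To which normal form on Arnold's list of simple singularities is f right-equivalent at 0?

E6

The Hessian of f at 0 is [[0, 0], [0, 0]] with rank 0, so corank 2. A Groebner basis of the Jacobian ideal J(f) in C{p,q} is {p^3 - 27*p^2/2 - 9*p*q - 3*q^2/2, p^2*q + 36*p^2 + 24*p*q + 4*q^2, -189*p^2/2 + p*q^2 - 63*p*q - 21*q^2/2, 243*p^2 + 162*p*q + q^3 + 27*q^2}; counting standard monomials gives mu = 6. Corank 2; j^3 = -(3*p + q)^3 is a perfect cube, so E-series; the 4-jet and mu = 6 give E_6.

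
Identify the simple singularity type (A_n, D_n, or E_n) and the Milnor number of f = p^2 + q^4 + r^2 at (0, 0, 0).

Type A3, Milnor number mu = 3.

The Hessian of f at 0 has rank 2. Corank 1: A-series; mu = 3 gives A_3.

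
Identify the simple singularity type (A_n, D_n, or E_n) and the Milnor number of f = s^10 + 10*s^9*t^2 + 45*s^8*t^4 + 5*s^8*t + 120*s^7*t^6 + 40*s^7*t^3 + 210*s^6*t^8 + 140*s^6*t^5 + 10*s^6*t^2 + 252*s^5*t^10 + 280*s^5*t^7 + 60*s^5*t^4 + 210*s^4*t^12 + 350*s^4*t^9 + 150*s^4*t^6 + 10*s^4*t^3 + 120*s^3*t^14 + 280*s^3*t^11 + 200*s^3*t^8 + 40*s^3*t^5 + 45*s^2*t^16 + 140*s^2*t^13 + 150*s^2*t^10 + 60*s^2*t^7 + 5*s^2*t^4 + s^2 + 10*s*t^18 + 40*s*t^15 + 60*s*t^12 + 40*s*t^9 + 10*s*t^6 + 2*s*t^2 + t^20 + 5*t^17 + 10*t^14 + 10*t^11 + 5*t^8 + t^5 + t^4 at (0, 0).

The Hessian of f at 0 has rank 1. Corank 1: A-series; mu = 4 gives A_4.

Type A4, Milnor number mu = 4.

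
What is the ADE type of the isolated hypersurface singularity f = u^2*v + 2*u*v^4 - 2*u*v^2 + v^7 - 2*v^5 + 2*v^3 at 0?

The Hessian of f at 0 is [[0, 0], [0, 0]] with rank 0, so corank 2. A Groebner basis of the Jacobian ideal J(f) in C{u,v} is {v^3, u^2 + 2*v^2, u*v - v^2}; counting standard monomials gives mu = 4. Corank 2; j^3 = v*(u^2 - 2*u*v + 2*v^2) splits into three distinct lines over C (the quadratic factor has nonzero discriminant), so D_4.

D_4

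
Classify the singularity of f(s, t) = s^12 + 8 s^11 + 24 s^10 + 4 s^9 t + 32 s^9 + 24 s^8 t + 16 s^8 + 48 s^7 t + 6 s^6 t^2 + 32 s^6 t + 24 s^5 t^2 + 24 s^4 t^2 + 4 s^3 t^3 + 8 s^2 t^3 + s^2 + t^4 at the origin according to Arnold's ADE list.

A3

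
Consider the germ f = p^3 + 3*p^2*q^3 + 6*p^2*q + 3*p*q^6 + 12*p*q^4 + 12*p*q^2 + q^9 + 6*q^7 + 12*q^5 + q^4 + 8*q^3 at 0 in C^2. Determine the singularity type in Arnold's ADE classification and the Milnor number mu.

The Hessian of f at 0 is [[0, 0], [0, 0]] with rank 0, so corank 2. A Groebner basis of the Jacobian ideal J(f) in C{p,q} is {q^3, p^2 + 4*p*q + 4*q^2}; counting standard monomials gives mu = 6. Corank 2; j^3 = (p + 2*q)^3 is a perfect cube, so E-series; the 4-jet and mu = 6 give E_6.

Type E6, Milnor number mu = 6.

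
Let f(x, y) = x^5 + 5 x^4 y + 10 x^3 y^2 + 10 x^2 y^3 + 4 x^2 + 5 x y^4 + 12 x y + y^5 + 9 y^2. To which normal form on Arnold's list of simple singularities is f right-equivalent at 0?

The Hessian of f at 0 has rank 1. Corank 1: A-series; mu = 4 gives A_4.

A4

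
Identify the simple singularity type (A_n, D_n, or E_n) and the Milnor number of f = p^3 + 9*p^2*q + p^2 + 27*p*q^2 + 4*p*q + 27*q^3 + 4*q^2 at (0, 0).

Type A_2, Milnor number mu = 2.

The Hessian of f at 0 is [[2, 4], [4, 8]] with rank 1, so corank 1. A Groebner basis of the Jacobian ideal J(f) in C{p,q} is {q^2, p + 2*q}; counting standard monomials gives mu = 2. Corank 1: A-series; mu = 2 gives A_2.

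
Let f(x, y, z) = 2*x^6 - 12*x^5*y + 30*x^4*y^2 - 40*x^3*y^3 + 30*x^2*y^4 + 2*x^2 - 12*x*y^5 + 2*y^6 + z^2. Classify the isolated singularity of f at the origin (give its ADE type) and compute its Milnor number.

The Hessian of f at 0 has rank 2. Corank 1: A-series; mu = 5 gives A_5.

Type A_5, Milnor number mu = 5.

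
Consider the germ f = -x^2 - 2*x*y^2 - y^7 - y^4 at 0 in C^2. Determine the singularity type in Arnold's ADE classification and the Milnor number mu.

Type A6, Milnor number mu = 6.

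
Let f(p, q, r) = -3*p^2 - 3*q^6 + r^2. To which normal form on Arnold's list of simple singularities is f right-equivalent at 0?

The Hessian of f at 0 has rank 2. Corank 1: A-series; mu = 5 gives A_5.

A_{5}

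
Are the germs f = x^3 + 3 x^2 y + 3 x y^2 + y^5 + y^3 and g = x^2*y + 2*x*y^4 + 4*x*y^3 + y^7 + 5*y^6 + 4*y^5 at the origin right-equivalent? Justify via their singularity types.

The Hessian of f at 0 has rank 0. Corank 2; j^3 = (x + y)^3 is a perfect cube, so E-series; the 5-jet and mu = 8 give E_8. The Hessian of g at 0 has rank 0. Corank 2; j^3 = x^2*y has shape L^2 M (L != M), so D-series; mu = 7 gives D_7. f is E_8 but g is D_7, hence not right-equivalent.

No.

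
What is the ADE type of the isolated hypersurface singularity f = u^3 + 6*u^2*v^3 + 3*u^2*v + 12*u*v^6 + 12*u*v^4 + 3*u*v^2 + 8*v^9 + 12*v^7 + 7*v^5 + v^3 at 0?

E_{8}

The Hessian of f at 0 has rank 0. Corank 2; j^3 = (u + v)^3 is a perfect cube, so E-series; the 5-jet and mu = 8 give E_8.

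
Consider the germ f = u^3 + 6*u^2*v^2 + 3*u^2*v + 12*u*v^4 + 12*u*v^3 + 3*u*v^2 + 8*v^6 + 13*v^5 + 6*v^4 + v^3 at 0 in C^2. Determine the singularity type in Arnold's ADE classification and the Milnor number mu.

The Hessian of f at 0 has rank 0. Corank 2; j^3 = (u + v)^3 is a perfect cube, so E-series; the 5-jet and mu = 8 give E_8.

Type E8, Milnor number mu = 8.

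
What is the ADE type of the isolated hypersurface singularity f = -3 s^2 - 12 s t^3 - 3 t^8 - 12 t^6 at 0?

A7

The Hessian of f at 0 has rank 1. Corank 1: A-series; mu = 7 gives A_7.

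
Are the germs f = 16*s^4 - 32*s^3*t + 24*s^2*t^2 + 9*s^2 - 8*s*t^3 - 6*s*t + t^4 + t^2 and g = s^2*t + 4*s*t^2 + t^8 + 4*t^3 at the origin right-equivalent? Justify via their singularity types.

The Hessian of f at 0 is [[18, -6], [-6, 2]] with rank 1, so corank 1. A Groebner basis of the Jacobian ideal J(f) in C{s,t} is {t^3, s - t/3}; counting standard monomials gives mu = 3. Corank 1: A-series; mu = 3 gives A_3. The Hessian of g at 0 is [[0, 0], [0, 0]] with rank 0, so corank 2. A Groebner basis of the Jacobian ideal J(g) in C{s,t} is {s^2/8 + t^7 - t^2/2, s^3 + 8*t^3, s*t + 2*t^2}; counting standard monomials gives mu = 9. Corank 2; j^3 = t*(s + 2*t)^2 has shape L^2 M (L != M), so D-series; mu = 9 gives D_9. f is A_3 but g is D_9, hence not right-equivalent.

No.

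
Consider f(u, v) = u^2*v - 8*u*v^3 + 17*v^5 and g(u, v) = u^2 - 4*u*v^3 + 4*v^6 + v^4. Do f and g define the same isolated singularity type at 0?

No.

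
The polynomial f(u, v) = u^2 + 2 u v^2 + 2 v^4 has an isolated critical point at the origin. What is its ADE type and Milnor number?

Type A_{3}, Milnor number mu = 3.

The Hessian of f at 0 is [[2, 0], [0, 0]] with rank 1, so corank 1. A Groebner basis of the Jacobian ideal J(f) in C{u,v} is {u^2, u*v, u + v^2}; counting standard monomials gives mu = 3. Corank 1: A-series; mu = 3 gives A_3.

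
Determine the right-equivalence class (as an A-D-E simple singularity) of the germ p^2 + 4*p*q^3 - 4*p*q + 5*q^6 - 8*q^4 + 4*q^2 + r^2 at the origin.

The Hessian of f at 0 has rank 2. Corank 1: A-series; mu = 5 gives A_5.

A5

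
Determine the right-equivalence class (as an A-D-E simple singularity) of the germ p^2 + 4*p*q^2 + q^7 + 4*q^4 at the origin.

A_6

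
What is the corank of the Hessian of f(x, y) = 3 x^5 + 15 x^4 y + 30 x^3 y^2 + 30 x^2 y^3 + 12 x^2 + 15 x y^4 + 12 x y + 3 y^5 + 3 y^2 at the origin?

1

Hessian at 0 has rank 1.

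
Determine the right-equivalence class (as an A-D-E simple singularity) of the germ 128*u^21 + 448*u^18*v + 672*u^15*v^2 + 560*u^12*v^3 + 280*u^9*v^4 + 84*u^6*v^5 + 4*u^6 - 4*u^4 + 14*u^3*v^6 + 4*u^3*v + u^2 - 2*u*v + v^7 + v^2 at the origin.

The Hessian of f at 0 has rank 1. Corank 1: A-series; mu = 6 gives A_6.

A_{6}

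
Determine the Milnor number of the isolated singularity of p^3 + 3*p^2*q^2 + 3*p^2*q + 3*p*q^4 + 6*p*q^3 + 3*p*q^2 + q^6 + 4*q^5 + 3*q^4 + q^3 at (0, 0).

8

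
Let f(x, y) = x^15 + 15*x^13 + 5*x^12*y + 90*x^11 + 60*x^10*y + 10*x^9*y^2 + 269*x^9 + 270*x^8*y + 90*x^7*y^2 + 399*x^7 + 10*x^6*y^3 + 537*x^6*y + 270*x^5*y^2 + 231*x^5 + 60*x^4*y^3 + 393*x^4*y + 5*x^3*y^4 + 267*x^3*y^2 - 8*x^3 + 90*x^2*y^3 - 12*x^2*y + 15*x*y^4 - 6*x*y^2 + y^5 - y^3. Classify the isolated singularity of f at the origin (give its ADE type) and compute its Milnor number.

Type E_{8}, Milnor number mu = 8.

The Hessian of f at 0 has rank 0. Corank 2; j^3 = -(2*x + y)^3 is a perfect cube, so E-series; the 5-jet and mu = 8 give E_8.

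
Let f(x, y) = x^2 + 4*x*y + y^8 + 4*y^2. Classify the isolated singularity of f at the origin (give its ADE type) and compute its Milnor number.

Type A_7, Milnor number mu = 7.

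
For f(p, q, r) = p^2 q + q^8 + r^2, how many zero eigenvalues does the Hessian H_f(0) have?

2

Hessian at 0 has rank 1.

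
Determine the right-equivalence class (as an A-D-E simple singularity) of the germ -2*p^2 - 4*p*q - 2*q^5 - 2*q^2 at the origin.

A_4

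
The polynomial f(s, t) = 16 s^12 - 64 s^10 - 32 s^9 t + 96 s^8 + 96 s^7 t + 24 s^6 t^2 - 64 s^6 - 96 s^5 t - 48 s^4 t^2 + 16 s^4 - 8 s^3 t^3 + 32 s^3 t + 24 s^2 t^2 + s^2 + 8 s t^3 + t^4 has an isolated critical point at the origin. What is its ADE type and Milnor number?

The Hessian of f at 0 has rank 1. Corank 1: A-series; mu = 3 gives A_3.

Type A_{3}, Milnor number mu = 3.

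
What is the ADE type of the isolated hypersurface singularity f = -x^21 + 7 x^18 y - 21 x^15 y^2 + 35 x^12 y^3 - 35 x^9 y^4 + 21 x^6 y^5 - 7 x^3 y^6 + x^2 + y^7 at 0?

The Hessian of f at 0 has rank 1. Corank 1: A-series; mu = 6 gives A_6.

A6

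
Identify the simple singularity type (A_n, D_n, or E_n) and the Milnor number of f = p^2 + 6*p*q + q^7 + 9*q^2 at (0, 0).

Type A_6, Milnor number mu = 6.

The Hessian of f at 0 is [[2, 6], [6, 18]] with rank 1, so corank 1. A Groebner basis of the Jacobian ideal J(f) in C{p,q} is {q^6, p + 3*q}; counting standard monomials gives mu = 6. Corank 1: A-series; mu = 6 gives A_6.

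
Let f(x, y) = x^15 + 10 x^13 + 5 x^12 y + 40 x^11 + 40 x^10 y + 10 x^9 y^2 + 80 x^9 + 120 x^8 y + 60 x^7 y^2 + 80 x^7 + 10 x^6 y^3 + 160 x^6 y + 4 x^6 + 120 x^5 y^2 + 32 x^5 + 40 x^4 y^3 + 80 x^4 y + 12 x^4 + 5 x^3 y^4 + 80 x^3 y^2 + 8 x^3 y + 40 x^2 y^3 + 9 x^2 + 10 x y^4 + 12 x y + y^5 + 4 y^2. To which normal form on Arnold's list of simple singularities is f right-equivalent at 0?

A_4

The Hessian of f at 0 is [[18, 12], [12, 8]] with rank 1, so corank 1. A Groebner basis of the Jacobian ideal J(f) in C{x,y} is {-81*x/16 + y^3 - 27*y/8, x^2 - 4*y^2/9, x*y + 2*y^2/3}; counting standard monomials gives mu = 4. Corank 1: A-series; mu = 4 gives A_4.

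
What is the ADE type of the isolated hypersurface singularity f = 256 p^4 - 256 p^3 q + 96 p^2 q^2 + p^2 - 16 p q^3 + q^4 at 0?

A_{3}

The Hessian of f at 0 has rank 1. Corank 1: A-series; mu = 3 gives A_3.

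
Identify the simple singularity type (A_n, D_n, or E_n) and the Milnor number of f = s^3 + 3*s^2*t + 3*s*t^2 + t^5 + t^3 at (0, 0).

The Hessian of f at 0 has rank 0. Corank 2; j^3 = (s + t)^3 is a perfect cube, so E-series; the 5-jet and mu = 8 give E_8.

Type E_{8}, Milnor number mu = 8.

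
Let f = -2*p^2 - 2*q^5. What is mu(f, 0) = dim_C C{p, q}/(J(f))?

The Hessian of f at 0 has rank 1. Corank 1: A-series; mu = 4 gives A_4.

4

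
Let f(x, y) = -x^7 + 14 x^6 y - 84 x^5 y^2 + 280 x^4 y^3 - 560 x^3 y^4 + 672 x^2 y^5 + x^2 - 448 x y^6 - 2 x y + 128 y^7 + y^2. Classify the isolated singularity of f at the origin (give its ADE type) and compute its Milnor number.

Type A_{6}, Milnor number mu = 6.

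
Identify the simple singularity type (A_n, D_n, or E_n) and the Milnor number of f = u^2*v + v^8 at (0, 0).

The Hessian of f at 0 is [[0, 0], [0, 0]] with rank 0, so corank 2. A Groebner basis of the Jacobian ideal J(f) in C{u,v} is {u^2/8 + v^7, u^3, u*v}; counting standard monomials gives mu = 9. Corank 2; j^3 = u^2*v has shape L^2 M (L != M), so D-series; mu = 9 gives D_9.

Type D_{9}, Milnor number mu = 9.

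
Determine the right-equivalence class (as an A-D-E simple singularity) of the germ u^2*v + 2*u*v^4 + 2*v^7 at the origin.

D_8

The Hessian of f at 0 is [[0, 0], [0, 0]] with rank 0, so corank 2. A Groebner basis of the Jacobian ideal J(f) in C{u,v} is {-u^2/6 + u*v^3, u*v + v^4, u^3, u^2*v}; counting standard monomials gives mu = 8. Corank 2; j^3 = u^2*v has shape L^2 M (L != M), so D-series; mu = 8 gives D_8.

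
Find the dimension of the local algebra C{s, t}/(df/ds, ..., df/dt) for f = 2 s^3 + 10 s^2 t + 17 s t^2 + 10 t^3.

The Hessian of f at 0 has rank 0. Corank 2; j^3 = (s + 2*t)*(2*s^2 + 6*s*t + 5*t^2) splits into three distinct lines over C (the quadratic factor has nonzero discriminant), so D_4.

4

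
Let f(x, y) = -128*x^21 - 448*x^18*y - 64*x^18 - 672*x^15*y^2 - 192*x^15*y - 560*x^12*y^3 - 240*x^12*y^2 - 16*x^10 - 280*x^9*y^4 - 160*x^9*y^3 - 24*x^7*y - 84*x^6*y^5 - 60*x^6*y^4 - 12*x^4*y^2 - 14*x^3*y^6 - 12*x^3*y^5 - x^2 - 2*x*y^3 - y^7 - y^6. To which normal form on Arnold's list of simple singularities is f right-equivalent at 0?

A_{6}

The Hessian of f at 0 is [[-2, 0], [0, 0]] with rank 1, so corank 1. A Groebner basis of the Jacobian ideal J(f) in C{x,y} is {x + y^3, x^2}; counting standard monomials gives mu = 6. Corank 1: A-series; mu = 6 gives A_6.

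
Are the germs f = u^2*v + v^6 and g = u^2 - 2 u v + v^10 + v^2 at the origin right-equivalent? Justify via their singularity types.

No.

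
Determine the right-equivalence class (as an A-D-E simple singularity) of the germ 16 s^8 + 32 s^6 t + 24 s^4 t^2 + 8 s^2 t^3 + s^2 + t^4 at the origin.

The Hessian of f at 0 has rank 1. Corank 1: A-series; mu = 3 gives A_3.

A_3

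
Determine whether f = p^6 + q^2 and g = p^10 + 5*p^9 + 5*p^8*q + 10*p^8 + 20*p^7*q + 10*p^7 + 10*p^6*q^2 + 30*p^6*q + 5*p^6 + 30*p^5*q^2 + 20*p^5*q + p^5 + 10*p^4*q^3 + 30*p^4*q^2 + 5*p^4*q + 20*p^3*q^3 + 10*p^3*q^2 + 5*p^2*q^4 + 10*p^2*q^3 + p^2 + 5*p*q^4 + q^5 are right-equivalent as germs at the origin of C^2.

The Hessian of f at 0 has rank 1. Corank 1: A-series; mu = 5 gives A_5. The Hessian of g at 0 has rank 1. Corank 1: A-series; mu = 4 gives A_4. f is A_5 but g is A_4, hence not right-equivalent.

No.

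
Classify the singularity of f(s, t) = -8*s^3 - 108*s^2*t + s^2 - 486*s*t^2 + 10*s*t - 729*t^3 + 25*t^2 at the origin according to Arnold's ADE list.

A_2

The Hessian of f at 0 is [[2, 10], [10, 50]] with rank 1, so corank 1. A Groebner basis of the Jacobian ideal J(f) in C{s,t} is {t^2, s + 5*t}; counting standard monomials gives mu = 2. Corank 1: A-series; mu = 2 gives A_2.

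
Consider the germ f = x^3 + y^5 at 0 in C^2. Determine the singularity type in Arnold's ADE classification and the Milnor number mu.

Type E_8, Milnor number mu = 8.

The Hessian of f at 0 is [[0, 0], [0, 0]] with rank 0, so corank 2. A Groebner basis of the Jacobian ideal J(f) in C{x,y} is {y^4, x^2}; counting standard monomials gives mu = 8. Corank 2; j^3 = x^3 is a perfect cube, so E-series; the 5-jet and mu = 8 give E_8.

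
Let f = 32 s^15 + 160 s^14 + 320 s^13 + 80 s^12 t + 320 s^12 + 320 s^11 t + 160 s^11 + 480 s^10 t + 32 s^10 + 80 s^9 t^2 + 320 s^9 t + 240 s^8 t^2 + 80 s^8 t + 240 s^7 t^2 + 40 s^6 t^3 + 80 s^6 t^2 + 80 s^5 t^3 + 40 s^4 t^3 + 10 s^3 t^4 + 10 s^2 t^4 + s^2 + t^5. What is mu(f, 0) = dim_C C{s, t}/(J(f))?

4

The Hessian of f at 0 has rank 1. Corank 1: A-series; mu = 4 gives A_4.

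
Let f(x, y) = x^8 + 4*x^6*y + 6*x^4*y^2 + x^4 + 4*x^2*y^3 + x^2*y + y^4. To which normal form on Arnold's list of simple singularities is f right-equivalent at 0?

The Hessian of f at 0 has rank 0. Corank 2; j^3 = x^2*y has shape L^2 M (L != M), so D-series; mu = 5 gives D_5.

D_{5}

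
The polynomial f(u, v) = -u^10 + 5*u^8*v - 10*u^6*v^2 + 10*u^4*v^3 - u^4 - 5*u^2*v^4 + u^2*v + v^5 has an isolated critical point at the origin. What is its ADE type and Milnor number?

Type D_{6}, Milnor number mu = 6.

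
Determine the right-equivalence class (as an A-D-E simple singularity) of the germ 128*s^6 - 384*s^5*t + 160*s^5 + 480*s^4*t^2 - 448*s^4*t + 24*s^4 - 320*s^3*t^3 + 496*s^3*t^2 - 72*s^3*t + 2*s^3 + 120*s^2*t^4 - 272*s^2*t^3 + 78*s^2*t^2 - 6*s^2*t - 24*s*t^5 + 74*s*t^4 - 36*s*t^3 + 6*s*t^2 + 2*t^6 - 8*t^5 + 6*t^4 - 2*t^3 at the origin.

E_{8}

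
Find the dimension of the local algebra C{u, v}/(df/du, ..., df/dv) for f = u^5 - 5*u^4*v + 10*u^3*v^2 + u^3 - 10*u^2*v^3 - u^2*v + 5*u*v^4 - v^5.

6

The Hessian of f at 0 is [[0, 0], [0, 0]] with rank 0, so corank 2. A Groebner basis of the Jacobian ideal J(f) in C{u,v} is {u*v/5 + v^4, u*v^2, u^2 - u*v}; counting standard monomials gives mu = 6. Corank 2; j^3 = u^2*(u - v) has shape L^2 M (L != M), so D-series; mu = 6 gives D_6.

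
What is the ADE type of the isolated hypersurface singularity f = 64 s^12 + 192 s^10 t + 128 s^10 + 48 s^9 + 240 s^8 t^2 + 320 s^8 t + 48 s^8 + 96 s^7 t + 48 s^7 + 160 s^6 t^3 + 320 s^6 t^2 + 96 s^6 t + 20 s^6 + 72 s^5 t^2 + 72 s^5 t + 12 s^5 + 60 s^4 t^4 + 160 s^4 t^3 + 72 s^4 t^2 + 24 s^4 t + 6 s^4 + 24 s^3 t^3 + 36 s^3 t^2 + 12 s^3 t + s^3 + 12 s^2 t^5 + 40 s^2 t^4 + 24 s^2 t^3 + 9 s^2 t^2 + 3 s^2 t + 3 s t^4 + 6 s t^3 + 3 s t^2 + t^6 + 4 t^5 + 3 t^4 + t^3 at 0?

The Hessian of f at 0 has rank 0. Corank 2; j^3 = (s + t)^3 is a perfect cube, so E-series; the 5-jet and mu = 8 give E_8.

E_{8}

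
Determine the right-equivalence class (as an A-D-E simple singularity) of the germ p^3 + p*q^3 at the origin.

The Hessian of f at 0 is [[0, 0], [0, 0]] with rank 0, so corank 2. A Groebner basis of the Jacobian ideal J(f) in C{p,q} is {p^3, p*q^2, 3*p^2 + q^3}; counting standard monomials gives mu = 7. Corank 2; j^3 = p^3 is a perfect cube, so E-series; the 4-jet and mu = 7 give E_7.

E_7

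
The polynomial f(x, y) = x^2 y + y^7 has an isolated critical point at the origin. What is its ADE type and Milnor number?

Type D_8, Milnor number mu = 8.

The Hessian of f at 0 is [[0, 0], [0, 0]] with rank 0, so corank 2. A Groebner basis of the Jacobian ideal J(f) in C{x,y} is {x^2/7 + y^6, x^3, x*y}; counting standard monomials gives mu = 8. Corank 2; j^3 = x^2*y has shape L^2 M (L != M), so D-series; mu = 8 gives D_8.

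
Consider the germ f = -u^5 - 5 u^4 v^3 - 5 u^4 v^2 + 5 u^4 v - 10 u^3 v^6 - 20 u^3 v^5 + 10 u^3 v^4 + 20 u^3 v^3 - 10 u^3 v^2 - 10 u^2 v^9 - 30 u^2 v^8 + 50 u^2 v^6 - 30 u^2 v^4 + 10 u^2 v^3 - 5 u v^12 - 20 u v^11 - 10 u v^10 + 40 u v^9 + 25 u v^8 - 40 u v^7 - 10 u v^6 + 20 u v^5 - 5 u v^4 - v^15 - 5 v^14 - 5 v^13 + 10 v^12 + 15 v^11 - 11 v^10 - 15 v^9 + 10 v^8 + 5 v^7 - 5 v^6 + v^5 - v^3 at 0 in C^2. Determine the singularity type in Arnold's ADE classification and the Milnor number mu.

Type E_8, Milnor number mu = 8.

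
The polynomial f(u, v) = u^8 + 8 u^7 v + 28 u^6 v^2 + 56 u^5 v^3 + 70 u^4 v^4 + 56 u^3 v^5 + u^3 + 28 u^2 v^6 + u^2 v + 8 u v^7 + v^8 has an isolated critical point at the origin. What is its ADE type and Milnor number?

Type D_9, Milnor number mu = 9.

The Hessian of f at 0 is [[0, 0], [0, 0]] with rank 0, so corank 2. A Groebner basis of the Jacobian ideal J(f) in C{u,v} is {-u*v/8 + v^7, u*v^2, u^2 + u*v}; counting standard monomials gives mu = 9. Corank 2; j^3 = u^2*(u + v) has shape L^2 M (L != M), so D-series; mu = 9 gives D_9.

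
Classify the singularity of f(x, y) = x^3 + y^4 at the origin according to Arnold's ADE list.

E_6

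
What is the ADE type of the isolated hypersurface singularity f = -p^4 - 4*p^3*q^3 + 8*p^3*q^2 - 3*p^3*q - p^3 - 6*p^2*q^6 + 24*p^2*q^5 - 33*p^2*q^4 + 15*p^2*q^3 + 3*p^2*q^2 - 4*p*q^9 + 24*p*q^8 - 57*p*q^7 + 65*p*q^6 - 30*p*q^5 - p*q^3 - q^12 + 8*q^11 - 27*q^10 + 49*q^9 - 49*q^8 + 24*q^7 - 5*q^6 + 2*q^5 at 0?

E7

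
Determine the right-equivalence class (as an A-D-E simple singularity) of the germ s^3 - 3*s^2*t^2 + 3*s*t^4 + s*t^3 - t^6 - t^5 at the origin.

E_7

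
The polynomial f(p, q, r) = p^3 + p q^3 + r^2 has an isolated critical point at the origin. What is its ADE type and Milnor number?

The Hessian of f at 0 has rank 1. Corank 2; j^3 = p^3 is a perfect cube, so E-series; the 4-jet and mu = 7 give E_7.

Type E7, Milnor number mu = 7.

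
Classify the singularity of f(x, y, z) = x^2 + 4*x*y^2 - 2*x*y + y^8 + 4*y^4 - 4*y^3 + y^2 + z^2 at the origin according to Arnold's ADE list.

A_{7}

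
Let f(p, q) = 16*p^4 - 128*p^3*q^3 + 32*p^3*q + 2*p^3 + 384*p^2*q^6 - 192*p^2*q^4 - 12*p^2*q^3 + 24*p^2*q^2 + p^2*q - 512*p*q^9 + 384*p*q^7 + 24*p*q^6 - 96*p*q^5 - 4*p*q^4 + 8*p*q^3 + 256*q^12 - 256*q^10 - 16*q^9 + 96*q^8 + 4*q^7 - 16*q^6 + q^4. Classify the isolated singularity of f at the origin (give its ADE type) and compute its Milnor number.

Type D_{5}, Milnor number mu = 5.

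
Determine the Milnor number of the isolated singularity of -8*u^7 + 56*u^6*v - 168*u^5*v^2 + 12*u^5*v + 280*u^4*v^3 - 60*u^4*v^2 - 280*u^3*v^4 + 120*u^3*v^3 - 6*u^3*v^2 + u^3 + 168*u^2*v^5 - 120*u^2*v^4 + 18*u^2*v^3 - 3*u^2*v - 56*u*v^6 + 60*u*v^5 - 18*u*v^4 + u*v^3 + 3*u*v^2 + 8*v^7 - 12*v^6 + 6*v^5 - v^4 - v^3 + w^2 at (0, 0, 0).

The Hessian of f at 0 is [[0, 0, 0], [0, 0, 0], [0, 0, 2]] with rank 1, so corank 2. A Groebner basis of the Jacobian ideal J(f) in C{u,v,w} is {u^3 - 3*u^2*v - 6*u^2 + 12*u*v - 6*v^2, 3*u^2 + u*v^2 - 6*u*v + 3*v^2, 3*u^2 - 6*u*v + v^3 + 3*v^2, w}; counting standard monomials gives mu = 7. Corank 2; j^3 = (u - v)^3 is a perfect cube, so E-series; the 4-jet and mu = 7 give E_7.

7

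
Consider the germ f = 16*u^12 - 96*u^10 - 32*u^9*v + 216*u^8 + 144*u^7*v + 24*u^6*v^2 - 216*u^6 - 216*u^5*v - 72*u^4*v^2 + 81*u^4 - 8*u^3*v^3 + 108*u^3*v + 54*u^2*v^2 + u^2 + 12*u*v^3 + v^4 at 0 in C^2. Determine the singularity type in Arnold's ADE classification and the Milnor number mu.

The Hessian of f at 0 is [[2, 0], [0, 0]] with rank 1, so corank 1. A Groebner basis of the Jacobian ideal J(f) in C{u,v} is {v^3, u}; counting standard monomials gives mu = 3. Corank 1: A-series; mu = 3 gives A_3.

Type A3, Milnor number mu = 3.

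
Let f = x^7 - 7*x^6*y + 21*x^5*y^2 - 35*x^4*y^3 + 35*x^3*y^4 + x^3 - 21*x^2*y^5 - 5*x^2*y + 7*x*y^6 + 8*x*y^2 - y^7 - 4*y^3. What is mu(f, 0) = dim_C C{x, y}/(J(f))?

8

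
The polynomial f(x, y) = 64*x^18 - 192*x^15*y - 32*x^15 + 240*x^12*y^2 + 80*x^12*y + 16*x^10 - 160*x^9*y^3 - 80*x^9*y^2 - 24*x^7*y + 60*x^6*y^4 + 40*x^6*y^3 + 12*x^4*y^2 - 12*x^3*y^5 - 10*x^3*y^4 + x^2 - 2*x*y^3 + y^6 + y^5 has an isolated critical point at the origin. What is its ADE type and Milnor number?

Type A4, Milnor number mu = 4.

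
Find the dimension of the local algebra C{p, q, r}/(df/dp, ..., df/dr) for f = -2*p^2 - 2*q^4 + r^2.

The Hessian of f at 0 is [[-4, 0, 0], [0, 0, 0], [0, 0, 2]] with rank 2, so corank 1. A Groebner basis of the Jacobian ideal J(f) in C{p,q,r} is {q^3, p, r}; counting standard monomials gives mu = 3. Corank 1: A-series; mu = 3 gives A_3.

3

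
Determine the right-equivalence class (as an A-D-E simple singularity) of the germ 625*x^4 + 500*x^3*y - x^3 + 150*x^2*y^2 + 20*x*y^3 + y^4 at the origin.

The Hessian of f at 0 has rank 0. Corank 2; j^3 = -x^3 is a perfect cube, so E-series; the 4-jet and mu = 6 give E_6.

E6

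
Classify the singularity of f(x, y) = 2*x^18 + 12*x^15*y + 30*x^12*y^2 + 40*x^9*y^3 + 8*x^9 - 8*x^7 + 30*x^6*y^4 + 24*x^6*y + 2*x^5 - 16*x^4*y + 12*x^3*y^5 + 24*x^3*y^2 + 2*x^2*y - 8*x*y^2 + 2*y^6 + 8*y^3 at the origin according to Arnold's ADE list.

D7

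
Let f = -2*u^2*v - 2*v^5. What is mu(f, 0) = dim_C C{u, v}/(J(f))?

The Hessian of f at 0 has rank 0. Corank 2; j^3 = -2*u^2*v has shape L^2 M (L != M), so D-series; mu = 6 gives D_6.

6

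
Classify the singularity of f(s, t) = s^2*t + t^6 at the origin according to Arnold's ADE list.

The Hessian of f at 0 has rank 0. Corank 2; j^3 = s^2*t has shape L^2 M (L != M), so D-series; mu = 7 gives D_7.

D_7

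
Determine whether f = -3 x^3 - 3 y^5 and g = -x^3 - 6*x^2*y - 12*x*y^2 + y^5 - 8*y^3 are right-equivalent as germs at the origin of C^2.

Yes.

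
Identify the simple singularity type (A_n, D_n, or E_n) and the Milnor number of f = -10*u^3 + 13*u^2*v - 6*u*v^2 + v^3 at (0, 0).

The Hessian of f at 0 has rank 0. Corank 2; j^3 = -(2*u - v)*(5*u^2 - 4*u*v + v^2) splits into three distinct lines over C (the quadratic factor has nonzero discriminant), so D_4.

Type D4, Milnor number mu = 4.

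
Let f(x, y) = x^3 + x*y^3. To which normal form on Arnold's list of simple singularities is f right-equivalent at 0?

The Hessian of f at 0 has rank 0. Corank 2; j^3 = x^3 is a perfect cube, so E-series; the 4-jet and mu = 7 give E_7.

E7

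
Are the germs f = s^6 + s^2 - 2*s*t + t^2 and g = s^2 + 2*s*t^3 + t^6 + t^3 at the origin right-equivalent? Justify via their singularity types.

No.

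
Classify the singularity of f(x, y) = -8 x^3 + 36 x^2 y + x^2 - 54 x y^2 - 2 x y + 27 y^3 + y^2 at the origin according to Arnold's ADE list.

The Hessian of f at 0 is [[2, -2], [-2, 2]] with rank 1, so corank 1. A Groebner basis of the Jacobian ideal J(f) in C{x,y} is {y^2, x - y}; counting standard monomials gives mu = 2. Corank 1: A-series; mu = 2 gives A_2.

A_{2}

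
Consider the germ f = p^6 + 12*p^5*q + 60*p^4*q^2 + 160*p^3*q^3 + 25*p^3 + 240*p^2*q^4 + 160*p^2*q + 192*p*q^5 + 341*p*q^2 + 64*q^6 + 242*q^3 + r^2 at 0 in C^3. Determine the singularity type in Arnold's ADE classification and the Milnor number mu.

Type D_7, Milnor number mu = 7.

The Hessian of f at 0 is [[0, 0, 0], [0, 0, 0], [0, 0, 2]] with rank 1, so corank 2. A Groebner basis of the Jacobian ideal J(f) in C{p,q,r} is {-15625*p*q/6 + q^5 - 34375*q^2/6, p*q^2 + 11*q^3/5, p^2 + 21*p*q/5 + 22*q^2/5, r}; counting standard monomials gives mu = 7. Corank 2; j^3 = (p + 2*q)*(5*p + 11*q)^2 has shape L^2 M (L != M), so D-series; mu = 7 gives D_7.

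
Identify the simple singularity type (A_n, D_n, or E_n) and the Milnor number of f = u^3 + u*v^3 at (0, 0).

Type E7, Milnor number mu = 7.

The Hessian of f at 0 is [[0, 0], [0, 0]] with rank 0, so corank 2. A Groebner basis of the Jacobian ideal J(f) in C{u,v} is {u^3, u*v^2, 3*u^2 + v^3}; counting standard monomials gives mu = 7. Corank 2; j^3 = u^3 is a perfect cube, so E-series; the 4-jet and mu = 7 give E_7.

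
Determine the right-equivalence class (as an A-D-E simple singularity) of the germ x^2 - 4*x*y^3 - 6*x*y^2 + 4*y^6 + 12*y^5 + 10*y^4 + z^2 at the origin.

The Hessian of f at 0 has rank 2. Corank 1: A-series; mu = 3 gives A_3.

A_3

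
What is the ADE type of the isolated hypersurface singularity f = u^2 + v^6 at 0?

A_5

The Hessian of f at 0 has rank 1. Corank 1: A-series; mu = 5 gives A_5.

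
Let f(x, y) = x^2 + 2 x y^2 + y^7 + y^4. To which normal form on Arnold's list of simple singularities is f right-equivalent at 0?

A6

The Hessian of f at 0 has rank 1. Corank 1: A-series; mu = 6 gives A_6.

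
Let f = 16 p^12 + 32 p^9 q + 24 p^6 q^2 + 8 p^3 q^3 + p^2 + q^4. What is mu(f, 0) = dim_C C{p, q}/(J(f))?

3

The Hessian of f at 0 has rank 1. Corank 1: A-series; mu = 3 gives A_3.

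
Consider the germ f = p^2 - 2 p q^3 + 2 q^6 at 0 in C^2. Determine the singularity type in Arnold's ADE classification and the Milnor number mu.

Type A5, Milnor number mu = 5.

The Hessian of f at 0 has rank 1. Corank 1: A-series; mu = 5 gives A_5.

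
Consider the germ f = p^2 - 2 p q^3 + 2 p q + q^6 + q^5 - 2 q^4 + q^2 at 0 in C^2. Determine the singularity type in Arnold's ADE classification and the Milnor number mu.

Type A4, Milnor number mu = 4.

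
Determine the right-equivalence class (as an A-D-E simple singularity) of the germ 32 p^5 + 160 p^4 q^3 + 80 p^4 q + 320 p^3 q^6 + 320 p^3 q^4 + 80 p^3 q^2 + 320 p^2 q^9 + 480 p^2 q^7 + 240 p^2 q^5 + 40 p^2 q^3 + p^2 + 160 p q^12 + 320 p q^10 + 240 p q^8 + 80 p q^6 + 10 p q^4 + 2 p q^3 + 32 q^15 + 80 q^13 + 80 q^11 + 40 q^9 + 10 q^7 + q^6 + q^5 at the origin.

A4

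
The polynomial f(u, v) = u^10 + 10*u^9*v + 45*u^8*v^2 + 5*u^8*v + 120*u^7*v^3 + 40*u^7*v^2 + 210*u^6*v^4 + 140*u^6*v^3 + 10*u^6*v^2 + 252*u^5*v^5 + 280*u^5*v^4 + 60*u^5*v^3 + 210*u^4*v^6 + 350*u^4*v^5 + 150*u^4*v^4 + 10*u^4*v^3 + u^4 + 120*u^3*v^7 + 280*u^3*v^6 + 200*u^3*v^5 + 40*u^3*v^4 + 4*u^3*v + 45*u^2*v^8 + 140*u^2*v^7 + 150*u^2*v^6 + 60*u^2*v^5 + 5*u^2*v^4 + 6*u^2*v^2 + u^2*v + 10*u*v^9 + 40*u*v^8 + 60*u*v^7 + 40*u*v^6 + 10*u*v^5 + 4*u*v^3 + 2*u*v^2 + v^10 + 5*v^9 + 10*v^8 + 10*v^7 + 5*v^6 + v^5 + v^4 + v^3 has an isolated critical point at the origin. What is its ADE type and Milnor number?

Type D_{6}, Milnor number mu = 6.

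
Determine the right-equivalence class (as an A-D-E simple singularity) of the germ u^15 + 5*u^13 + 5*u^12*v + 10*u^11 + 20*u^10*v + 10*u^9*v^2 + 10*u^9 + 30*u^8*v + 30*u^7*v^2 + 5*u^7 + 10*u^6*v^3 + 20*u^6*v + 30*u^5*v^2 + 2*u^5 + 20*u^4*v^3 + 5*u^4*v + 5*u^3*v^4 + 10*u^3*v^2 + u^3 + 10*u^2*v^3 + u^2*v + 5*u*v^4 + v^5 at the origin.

D6

The Hessian of f at 0 has rank 0. Corank 2; j^3 = u^2*(u + v) has shape L^2 M (L != M), so D-series; mu = 6 gives D_6.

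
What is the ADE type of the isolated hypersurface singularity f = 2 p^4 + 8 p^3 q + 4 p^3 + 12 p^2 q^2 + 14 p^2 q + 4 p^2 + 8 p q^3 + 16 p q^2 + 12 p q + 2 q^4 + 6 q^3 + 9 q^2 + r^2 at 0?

A_3

The Hessian of f at 0 has rank 2. Corank 1: A-series; mu = 3 gives A_3.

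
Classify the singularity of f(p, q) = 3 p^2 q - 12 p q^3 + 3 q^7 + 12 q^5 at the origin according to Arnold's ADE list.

D_8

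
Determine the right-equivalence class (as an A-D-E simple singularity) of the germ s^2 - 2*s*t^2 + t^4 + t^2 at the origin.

The Hessian of f at 0 has rank 2. Corank 0: nondegenerate Morse point, so A_1.

A1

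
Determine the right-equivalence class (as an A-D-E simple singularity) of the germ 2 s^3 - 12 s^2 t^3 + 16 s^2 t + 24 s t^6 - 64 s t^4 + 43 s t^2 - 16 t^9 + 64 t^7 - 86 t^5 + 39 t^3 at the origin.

The Hessian of f at 0 is [[0, 0], [0, 0]] with rank 0, so corank 2. A Groebner basis of the Jacobian ideal J(f) in C{s,t} is {t^3, s^2 - 23*t^2/2, s*t + 7*t^2/2}; counting standard monomials gives mu = 4. Corank 2; j^3 = (s + 3*t)*(2*s^2 + 10*s*t + 13*t^2) splits into three distinct lines over C (the quadratic factor has nonzero discriminant), so D_4.

D4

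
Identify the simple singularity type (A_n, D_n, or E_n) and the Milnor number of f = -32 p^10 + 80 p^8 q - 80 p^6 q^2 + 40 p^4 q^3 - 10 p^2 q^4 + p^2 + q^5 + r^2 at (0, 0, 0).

The Hessian of f at 0 is [[2, 0, 0], [0, 0, 0], [0, 0, 2]] with rank 2, so corank 1. A Groebner basis of the Jacobian ideal J(f) in C{p,q,r} is {q^4, p, r}; counting standard monomials gives mu = 4. Corank 1: A-series; mu = 4 gives A_4.

Type A4, Milnor number mu = 4.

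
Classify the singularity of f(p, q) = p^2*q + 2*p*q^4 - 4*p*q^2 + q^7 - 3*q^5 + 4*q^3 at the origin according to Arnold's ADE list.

D_6

The Hessian of f at 0 has rank 0. Corank 2; j^3 = q*(p - 2*q)^2 has shape L^2 M (L != M), so D-series; mu = 6 gives D_6.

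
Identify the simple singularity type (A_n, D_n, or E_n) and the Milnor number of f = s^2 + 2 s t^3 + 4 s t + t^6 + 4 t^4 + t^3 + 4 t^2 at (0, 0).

The Hessian of f at 0 has rank 1. Corank 1: A-series; mu = 2 gives A_2.

Type A2, Milnor number mu = 2.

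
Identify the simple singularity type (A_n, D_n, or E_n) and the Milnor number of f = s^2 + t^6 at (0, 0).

The Hessian of f at 0 has rank 1. Corank 1: A-series; mu = 5 gives A_5.

Type A_5, Milnor number mu = 5.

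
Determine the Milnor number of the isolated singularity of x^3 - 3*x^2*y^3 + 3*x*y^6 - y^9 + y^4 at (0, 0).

6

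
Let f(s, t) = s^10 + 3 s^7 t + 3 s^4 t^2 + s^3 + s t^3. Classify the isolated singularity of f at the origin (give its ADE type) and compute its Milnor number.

Type E_{7}, Milnor number mu = 7.

The Hessian of f at 0 has rank 0. Corank 2; j^3 = s^3 is a perfect cube, so E-series; the 4-jet and mu = 7 give E_7.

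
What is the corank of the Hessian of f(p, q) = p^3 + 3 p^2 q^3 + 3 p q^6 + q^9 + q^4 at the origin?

2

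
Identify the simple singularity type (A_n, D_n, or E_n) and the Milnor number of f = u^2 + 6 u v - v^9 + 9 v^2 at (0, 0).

Type A_8, Milnor number mu = 8.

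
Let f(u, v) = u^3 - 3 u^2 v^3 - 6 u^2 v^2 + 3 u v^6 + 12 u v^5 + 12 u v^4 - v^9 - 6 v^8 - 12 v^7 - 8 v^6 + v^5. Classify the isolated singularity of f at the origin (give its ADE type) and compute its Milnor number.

Type E8, Milnor number mu = 8.

The Hessian of f at 0 has rank 0. Corank 2; j^3 = u^3 is a perfect cube, so E-series; the 5-jet and mu = 8 give E_8.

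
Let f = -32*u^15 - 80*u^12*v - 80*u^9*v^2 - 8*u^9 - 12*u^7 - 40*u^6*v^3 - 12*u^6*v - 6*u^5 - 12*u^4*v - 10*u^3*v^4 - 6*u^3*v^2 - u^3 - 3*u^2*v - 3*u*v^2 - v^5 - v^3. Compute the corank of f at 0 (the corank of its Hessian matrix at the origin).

Hessian at 0 has rank 0.

2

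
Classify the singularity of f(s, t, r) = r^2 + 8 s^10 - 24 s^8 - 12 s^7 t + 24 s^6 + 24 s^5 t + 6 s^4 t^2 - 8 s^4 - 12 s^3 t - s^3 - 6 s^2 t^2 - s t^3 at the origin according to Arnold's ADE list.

The Hessian of f at 0 has rank 1. Corank 2; j^3 = -s^3 is a perfect cube, so E-series; the 4-jet and mu = 7 give E_7.

E_{7}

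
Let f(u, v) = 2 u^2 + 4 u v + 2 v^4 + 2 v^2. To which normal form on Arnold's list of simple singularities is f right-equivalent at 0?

The Hessian of f at 0 has rank 1. Corank 1: A-series; mu = 3 gives A_3.

A_3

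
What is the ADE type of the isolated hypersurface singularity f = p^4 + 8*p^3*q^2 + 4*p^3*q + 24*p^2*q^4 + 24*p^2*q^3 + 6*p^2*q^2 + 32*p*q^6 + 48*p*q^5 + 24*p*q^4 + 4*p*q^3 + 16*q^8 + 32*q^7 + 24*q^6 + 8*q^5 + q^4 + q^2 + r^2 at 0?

A_{3}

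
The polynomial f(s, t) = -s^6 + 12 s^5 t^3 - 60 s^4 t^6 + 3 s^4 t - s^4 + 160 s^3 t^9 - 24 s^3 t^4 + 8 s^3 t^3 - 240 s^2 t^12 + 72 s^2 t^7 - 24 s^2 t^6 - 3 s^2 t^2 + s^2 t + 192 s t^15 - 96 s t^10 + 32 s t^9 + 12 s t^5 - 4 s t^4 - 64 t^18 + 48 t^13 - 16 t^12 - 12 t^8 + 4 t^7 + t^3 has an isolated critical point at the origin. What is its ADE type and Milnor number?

The Hessian of f at 0 is [[0, 0], [0, 0]] with rank 0, so corank 2. A Groebner basis of the Jacobian ideal J(f) in C{s,t} is {t^3, s^2 + 3*t^2, s*t}; counting standard monomials gives mu = 4. Corank 2; j^3 = t*(s^2 + t^2) splits into three distinct lines over C (the quadratic factor has nonzero discriminant), so D_4.

Type D_4, Milnor number mu = 4.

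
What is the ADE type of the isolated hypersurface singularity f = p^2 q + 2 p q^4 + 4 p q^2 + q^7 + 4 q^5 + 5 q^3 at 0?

D_{4}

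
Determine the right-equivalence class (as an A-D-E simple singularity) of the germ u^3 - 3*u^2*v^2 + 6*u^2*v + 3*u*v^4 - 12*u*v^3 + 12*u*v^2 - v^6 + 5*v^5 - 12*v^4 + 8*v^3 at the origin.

E_{8}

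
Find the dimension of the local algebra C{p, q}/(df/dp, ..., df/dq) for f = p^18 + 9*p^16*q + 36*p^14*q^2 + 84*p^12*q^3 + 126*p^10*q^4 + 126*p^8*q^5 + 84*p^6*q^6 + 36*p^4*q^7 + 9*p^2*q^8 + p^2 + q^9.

The Hessian of f at 0 has rank 1. Corank 1: A-series; mu = 8 gives A_8.

8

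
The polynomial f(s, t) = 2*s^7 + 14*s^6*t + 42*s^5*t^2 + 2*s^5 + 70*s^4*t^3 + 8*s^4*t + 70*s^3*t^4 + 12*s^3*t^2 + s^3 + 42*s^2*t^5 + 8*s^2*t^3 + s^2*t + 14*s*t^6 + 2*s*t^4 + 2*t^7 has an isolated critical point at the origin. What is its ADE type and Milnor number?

Type D_{8}, Milnor number mu = 8.

The Hessian of f at 0 has rank 0. Corank 2; j^3 = s^2*(s + t) has shape L^2 M (L != M), so D-series; mu = 8 gives D_8.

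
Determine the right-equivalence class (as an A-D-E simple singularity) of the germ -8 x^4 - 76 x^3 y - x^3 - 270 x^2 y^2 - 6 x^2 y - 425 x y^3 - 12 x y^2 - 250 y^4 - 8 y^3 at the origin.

E_{7}

The Hessian of f at 0 has rank 0. Corank 2; j^3 = -(x + 2*y)^3 is a perfect cube, so E-series; the 4-jet and mu = 7 give E_7.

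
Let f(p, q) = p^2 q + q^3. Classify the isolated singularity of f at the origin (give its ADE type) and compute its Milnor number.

Type D_{4}, Milnor number mu = 4.

The Hessian of f at 0 has rank 0. Corank 2; j^3 = q*(p^2 + q^2) splits into three distinct lines over C (the quadratic factor has nonzero discriminant), so D_4.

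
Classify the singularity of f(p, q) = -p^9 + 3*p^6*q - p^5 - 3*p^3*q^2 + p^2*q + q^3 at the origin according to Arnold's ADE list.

The Hessian of f at 0 is [[0, 0], [0, 0]] with rank 0, so corank 2. A Groebner basis of the Jacobian ideal J(f) in C{p,q} is {q^3, p^2 + 3*q^2, p*q}; counting standard monomials gives mu = 4. Corank 2; j^3 = q*(p^2 + q^2) splits into three distinct lines over C (the quadratic factor has nonzero discriminant), so D_4.

D_4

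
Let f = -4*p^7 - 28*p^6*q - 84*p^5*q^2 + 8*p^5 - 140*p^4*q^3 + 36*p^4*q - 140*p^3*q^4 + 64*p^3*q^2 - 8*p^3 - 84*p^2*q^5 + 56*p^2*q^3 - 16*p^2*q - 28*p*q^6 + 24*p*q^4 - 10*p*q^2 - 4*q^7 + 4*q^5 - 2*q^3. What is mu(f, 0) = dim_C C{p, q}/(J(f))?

8

The Hessian of f at 0 is [[0, 0], [0, 0]] with rank 0, so corank 2. A Groebner basis of the Jacobian ideal J(f) in C{p,q} is {88*p^2/3 + p*q^3 + 112*p*q/3 + 34*q^2/3, -160*p^2/3 - 208*p*q/3 + q^4 - 64*q^2/3, p^3 - 3*p*q^2/4 - q^3/4, p^2*q + p*q^2 + q^3/4}; counting standard monomials gives mu = 8. Corank 2; j^3 = -2*(p + q)*(2*p + q)^2 has shape L^2 M (L != M), so D-series; mu = 8 gives D_8.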